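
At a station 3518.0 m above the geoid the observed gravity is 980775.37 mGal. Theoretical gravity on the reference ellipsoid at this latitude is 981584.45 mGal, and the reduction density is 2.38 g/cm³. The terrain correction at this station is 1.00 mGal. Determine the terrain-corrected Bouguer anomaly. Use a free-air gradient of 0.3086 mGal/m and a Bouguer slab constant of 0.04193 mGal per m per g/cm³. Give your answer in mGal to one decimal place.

Free-air correction = 0.3086 × 3518.0 = 1085.65 mGal
Free-air anomaly = 980775.37 − 981584.45 + (1085.65) = 276.57 mGal
Bouguer slab correction = 0.04193 × 2.38 × 3518.0 = 351.07 mGal
Simple Bouguer anomaly = 276.57 − (351.07) = -74.50 mGal
Complete Bouguer anomaly = -74.50 + 1.00 = -73.50 mGal

-73.5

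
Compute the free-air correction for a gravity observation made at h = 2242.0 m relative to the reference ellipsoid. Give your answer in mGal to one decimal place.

691.9

Free-air correction = 0.3086 × 2242.0 = 691.9 mGal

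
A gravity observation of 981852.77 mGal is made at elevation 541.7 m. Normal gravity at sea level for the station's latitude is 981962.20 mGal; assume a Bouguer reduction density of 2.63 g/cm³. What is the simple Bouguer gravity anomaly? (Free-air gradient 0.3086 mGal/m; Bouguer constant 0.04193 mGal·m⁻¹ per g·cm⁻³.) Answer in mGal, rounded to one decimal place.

Free-air correction = 0.3086 × 541.7 = 167.17 mGal
Free-air anomaly = 981852.77 − 981962.20 + (167.17) = 57.74 mGal
Bouguer slab correction = 0.04193 × 2.63 × 541.7 = 59.74 mGal
Simple Bouguer anomaly = 57.74 − (59.74) = -2.00 mGal

-2.0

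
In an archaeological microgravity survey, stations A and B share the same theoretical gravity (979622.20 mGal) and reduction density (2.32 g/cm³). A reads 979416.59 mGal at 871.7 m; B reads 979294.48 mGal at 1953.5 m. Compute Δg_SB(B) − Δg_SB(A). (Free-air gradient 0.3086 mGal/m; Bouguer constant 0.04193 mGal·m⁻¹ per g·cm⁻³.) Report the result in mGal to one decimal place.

106.5

Δg_SB(A) = 979416.59 − 979622.20 + 0.3086×871.7 − 0.04193×2.32×871.7 = -21.40 mGal
Δg_SB(B) = 979294.48 − 979622.20 + 0.3086×1953.5 − 0.04193×2.32×1953.5 = 85.10 mGal
Difference = 85.10 − (-21.40) = 106.50 mGal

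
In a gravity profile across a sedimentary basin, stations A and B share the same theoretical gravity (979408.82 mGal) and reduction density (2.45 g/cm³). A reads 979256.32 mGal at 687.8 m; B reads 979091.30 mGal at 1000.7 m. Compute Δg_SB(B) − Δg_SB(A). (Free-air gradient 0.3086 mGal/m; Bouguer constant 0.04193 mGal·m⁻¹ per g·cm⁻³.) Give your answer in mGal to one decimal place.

Δg_SB(A) = 979256.32 − 979408.82 + 0.3086×687.8 − 0.04193×2.45×687.8 = -10.90 mGal
Δg_SB(B) = 979091.30 − 979408.82 + 0.3086×1000.7 − 0.04193×2.45×1000.7 = -111.50 mGal
Difference = -111.50 − (-10.90) = -100.60 mGal

-100.6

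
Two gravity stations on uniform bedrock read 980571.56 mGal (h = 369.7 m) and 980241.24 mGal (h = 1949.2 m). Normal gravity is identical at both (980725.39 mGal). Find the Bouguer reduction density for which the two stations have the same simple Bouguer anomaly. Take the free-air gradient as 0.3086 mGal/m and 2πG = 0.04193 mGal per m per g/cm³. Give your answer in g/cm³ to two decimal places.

Δg_obs = 980241.24 − 980571.56 = -330.32 mGal over Δh = 1949.2 − 369.7 = 1579.5 m
Equal Bouguer anomalies ⇒ Δg_obs + (0.3086 − 0.04193ρ)·Δh = 0
0.3086 − 0.04193ρ = −Δg_obs/Δh = 0.20913
ρ = (0.3086 − 0.20913) / 0.04193 = 2.37 g/cm³

2.37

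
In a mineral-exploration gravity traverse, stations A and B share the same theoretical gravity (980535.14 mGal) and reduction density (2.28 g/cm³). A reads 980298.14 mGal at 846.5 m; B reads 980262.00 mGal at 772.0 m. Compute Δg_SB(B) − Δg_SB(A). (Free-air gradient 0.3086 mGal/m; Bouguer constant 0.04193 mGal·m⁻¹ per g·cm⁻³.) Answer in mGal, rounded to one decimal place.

-52.0

Δg_SB(A) = 980298.14 − 980535.14 + 0.3086×846.5 − 0.04193×2.28×846.5 = -56.70 mGal
Δg_SB(B) = 980262.00 − 980535.14 + 0.3086×772.0 − 0.04193×2.28×772.0 = -108.70 mGal
Difference = -108.70 − (-56.70) = -52.00 mGal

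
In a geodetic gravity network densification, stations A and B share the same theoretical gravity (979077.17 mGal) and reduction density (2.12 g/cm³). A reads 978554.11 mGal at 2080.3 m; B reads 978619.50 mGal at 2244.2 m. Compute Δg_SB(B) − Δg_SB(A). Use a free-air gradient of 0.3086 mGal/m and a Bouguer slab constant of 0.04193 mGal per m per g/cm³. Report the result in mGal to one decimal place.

Δg_SB(A) = 978554.11 − 979077.17 + 0.3086×2080.3 − 0.04193×2.12×2080.3 = -66.00 mGal
Δg_SB(B) = 978619.50 − 979077.17 + 0.3086×2244.2 − 0.04193×2.12×2244.2 = 35.40 mGal
Difference = 35.40 − (-66.00) = 101.40 mGal

101.4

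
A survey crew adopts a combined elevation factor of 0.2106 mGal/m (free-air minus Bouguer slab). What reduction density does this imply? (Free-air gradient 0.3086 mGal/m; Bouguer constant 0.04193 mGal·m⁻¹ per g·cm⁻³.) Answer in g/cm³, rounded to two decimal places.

2.34

0.2106 = 0.3086 − 0.04193 × ρ
ρ = (0.3086 − 0.2106) / 0.04193 = 2.34 g/cm³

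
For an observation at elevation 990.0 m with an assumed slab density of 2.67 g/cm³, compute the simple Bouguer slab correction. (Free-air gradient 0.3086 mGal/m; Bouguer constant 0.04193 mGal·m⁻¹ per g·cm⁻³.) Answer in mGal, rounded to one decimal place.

Bouguer slab correction = 0.04193 × 2.67 × 990.0 = 110.8 mGal

110.8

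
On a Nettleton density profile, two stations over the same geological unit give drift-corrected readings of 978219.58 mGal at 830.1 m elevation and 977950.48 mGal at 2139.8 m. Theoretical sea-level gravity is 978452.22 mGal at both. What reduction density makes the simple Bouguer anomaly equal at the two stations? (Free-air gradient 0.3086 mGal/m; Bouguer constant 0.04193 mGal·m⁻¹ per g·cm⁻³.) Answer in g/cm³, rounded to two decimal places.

2.46

Δg_obs = 977950.48 − 978219.58 = -269.10 mGal over Δh = 2139.8 − 830.1 = 1309.7 m
Equal Bouguer anomalies ⇒ Δg_obs + (0.3086 − 0.04193ρ)·Δh = 0
0.3086 − 0.04193ρ = −Δg_obs/Δh = 0.20547
ρ = (0.3086 − 0.20547) / 0.04193 = 2.46 g/cm³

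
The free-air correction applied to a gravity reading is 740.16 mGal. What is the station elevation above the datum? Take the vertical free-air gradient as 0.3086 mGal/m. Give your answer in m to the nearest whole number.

2398

h = 740.16 / 0.3086 = 2398.44 m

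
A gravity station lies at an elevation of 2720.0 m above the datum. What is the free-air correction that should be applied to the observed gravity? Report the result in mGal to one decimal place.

Free-air correction = 0.3086 × 2720.0 = 839.4 mGal

839.4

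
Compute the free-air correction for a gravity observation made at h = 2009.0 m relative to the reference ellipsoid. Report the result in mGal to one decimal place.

620.0

Free-air correction = 0.3086 × 2009.0 = 620.0 mGal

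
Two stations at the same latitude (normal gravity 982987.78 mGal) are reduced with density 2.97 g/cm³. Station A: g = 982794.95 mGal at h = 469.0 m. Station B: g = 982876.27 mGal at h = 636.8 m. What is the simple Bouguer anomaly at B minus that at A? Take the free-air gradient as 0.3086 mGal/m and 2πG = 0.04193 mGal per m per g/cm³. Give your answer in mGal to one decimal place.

112.2

Δg_SB(A) = 982794.95 − 982987.78 + 0.3086×469.0 − 0.04193×2.97×469.0 = -106.50 mGal
Δg_SB(B) = 982876.27 − 982987.78 + 0.3086×636.8 − 0.04193×2.97×636.8 = 5.70 mGal
Difference = 5.70 − (-106.50) = 112.20 mGal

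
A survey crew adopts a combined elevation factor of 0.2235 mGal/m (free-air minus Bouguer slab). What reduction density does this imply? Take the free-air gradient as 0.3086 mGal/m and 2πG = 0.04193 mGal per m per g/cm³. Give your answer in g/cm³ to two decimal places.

2.03

0.2235 = 0.3086 − 0.04193 × ρ
ρ = (0.3086 − 0.2235) / 0.04193 = 2.03 g/cm³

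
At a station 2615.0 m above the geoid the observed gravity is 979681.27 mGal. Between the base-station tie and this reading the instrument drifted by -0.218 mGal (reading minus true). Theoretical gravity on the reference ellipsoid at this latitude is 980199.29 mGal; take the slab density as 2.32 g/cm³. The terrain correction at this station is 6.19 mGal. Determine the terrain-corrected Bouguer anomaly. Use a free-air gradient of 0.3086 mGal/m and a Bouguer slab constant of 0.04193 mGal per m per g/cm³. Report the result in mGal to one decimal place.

41.0

Drift-corrected reading = 979681.27 − (-0.218) = 979681.488 mGal
Free-air correction = 0.3086 × 2615.0 = 806.99 mGal
Free-air anomaly = 979681.488 − 980199.29 + (806.99) = 289.188 mGal
Bouguer slab correction = 0.04193 × 2.32 × 2615.0 = 254.38 mGal
Simple Bouguer anomaly = 289.188 − (254.38) = 34.808 mGal
Complete Bouguer anomaly = 34.808 + 6.19 = 40.998 mGal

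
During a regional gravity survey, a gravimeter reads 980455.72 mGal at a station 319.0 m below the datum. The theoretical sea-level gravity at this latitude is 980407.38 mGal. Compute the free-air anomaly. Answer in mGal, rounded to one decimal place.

-50.1

Free-air correction = 0.3086 × -319.0 = -98.44 mGal
Free-air anomaly = 980455.72 − 980407.38 + (-98.44) = -50.10 mGal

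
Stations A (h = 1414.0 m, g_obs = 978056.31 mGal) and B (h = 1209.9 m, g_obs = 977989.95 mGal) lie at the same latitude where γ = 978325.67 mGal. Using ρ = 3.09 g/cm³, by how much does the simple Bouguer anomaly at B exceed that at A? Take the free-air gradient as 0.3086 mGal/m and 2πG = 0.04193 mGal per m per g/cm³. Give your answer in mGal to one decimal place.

-102.9

Δg_SB(A) = 978056.31 − 978325.67 + 0.3086×1414.0 − 0.04193×3.09×1414.0 = -16.20 mGal
Δg_SB(B) = 977989.95 − 978325.67 + 0.3086×1209.9 − 0.04193×3.09×1209.9 = -119.10 mGal
Difference = -119.10 − (-16.20) = -102.90 mGal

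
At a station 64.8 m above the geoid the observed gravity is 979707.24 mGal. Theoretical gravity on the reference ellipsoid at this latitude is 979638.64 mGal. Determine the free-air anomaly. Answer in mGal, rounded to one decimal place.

88.6

Free-air correction = 0.3086 × 64.8 = 20.00 mGal
Free-air anomaly = 979707.24 − 979638.64 + (20.00) = 88.60 mGal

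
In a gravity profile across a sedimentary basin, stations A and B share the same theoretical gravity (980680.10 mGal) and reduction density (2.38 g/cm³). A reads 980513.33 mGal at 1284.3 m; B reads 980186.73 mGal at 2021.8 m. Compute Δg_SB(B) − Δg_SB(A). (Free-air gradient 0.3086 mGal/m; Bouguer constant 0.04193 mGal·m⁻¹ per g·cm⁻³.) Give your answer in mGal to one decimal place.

Δg_SB(A) = 980513.33 − 980680.10 + 0.3086×1284.3 − 0.04193×2.38×1284.3 = 101.40 mGal
Δg_SB(B) = 980186.73 − 980680.10 + 0.3086×2021.8 − 0.04193×2.38×2021.8 = -71.20 mGal
Difference = -71.20 − (101.40) = -172.60 mGal

-172.6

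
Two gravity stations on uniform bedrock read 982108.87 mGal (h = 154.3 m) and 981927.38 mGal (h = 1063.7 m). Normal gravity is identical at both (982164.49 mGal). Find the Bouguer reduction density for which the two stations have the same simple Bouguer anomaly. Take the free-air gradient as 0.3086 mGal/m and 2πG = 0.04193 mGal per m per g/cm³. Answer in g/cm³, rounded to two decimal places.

Δg_obs = 981927.38 − 982108.87 = -181.49 mGal over Δh = 1063.7 − 154.3 = 909.4 m
Equal Bouguer anomalies ⇒ Δg_obs + (0.3086 − 0.04193ρ)·Δh = 0
0.3086 − 0.04193ρ = −Δg_obs/Δh = 0.19957
ρ = (0.3086 − 0.19957) / 0.04193 = 2.60 g/cm³

2.60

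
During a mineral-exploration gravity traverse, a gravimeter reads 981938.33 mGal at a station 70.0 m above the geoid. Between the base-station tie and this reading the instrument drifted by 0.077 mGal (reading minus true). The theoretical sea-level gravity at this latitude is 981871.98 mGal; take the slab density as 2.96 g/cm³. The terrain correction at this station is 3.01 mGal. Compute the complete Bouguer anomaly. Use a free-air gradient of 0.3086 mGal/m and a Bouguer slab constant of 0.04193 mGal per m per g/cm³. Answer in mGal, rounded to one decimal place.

82.2

Drift-corrected reading = 981938.33 − (0.077) = 981938.253 mGal
Free-air correction = 0.3086 × 70.0 = 21.60 mGal
Free-air anomaly = 981938.253 − 981871.98 + (21.60) = 87.873 mGal
Bouguer slab correction = 0.04193 × 2.96 × 70.0 = 8.69 mGal
Simple Bouguer anomaly = 87.873 − (8.69) = 79.183 mGal
Complete Bouguer anomaly = 79.183 + 3.01 = 82.193 mGal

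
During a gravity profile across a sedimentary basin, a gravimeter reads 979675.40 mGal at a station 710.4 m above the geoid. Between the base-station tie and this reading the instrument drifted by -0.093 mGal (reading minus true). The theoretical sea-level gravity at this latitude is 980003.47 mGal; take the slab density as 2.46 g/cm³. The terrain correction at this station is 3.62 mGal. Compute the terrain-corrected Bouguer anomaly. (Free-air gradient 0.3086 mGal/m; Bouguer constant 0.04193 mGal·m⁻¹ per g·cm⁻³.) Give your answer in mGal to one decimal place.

-178.4

Drift-corrected reading = 979675.40 − (-0.093) = 979675.493 mGal
Free-air correction = 0.3086 × 710.4 = 219.23 mGal
Free-air anomaly = 979675.493 − 980003.47 + (219.23) = -108.747 mGal
Bouguer slab correction = 0.04193 × 2.46 × 710.4 = 73.28 mGal
Simple Bouguer anomaly = -108.747 − (73.28) = -182.027 mGal
Complete Bouguer anomaly = -182.027 + 3.62 = -178.407 mGal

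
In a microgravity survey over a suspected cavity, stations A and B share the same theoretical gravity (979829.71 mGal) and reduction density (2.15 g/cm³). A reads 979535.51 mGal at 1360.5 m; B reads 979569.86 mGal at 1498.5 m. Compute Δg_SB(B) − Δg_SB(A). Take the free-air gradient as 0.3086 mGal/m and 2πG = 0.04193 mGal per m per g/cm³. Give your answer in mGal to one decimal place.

Δg_SB(A) = 979535.51 − 979829.71 + 0.3086×1360.5 − 0.04193×2.15×1360.5 = 3.00 mGal
Δg_SB(B) = 979569.86 − 979829.71 + 0.3086×1498.5 − 0.04193×2.15×1498.5 = 67.50 mGal
Difference = 67.50 − (3.00) = 64.50 mGal

64.5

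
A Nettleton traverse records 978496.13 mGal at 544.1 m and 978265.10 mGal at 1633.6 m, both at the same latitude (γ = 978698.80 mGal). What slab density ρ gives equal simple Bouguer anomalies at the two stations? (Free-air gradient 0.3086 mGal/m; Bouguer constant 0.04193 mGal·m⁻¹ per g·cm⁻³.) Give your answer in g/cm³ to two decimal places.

Δg_obs = 978265.10 − 978496.13 = -231.03 mGal over Δh = 1633.6 − 544.1 = 1089.5 m
Equal Bouguer anomalies ⇒ Δg_obs + (0.3086 − 0.04193ρ)·Δh = 0
0.3086 − 0.04193ρ = −Δg_obs/Δh = 0.21205
ρ = (0.3086 − 0.21205) / 0.04193 = 2.30 g/cm³

2.30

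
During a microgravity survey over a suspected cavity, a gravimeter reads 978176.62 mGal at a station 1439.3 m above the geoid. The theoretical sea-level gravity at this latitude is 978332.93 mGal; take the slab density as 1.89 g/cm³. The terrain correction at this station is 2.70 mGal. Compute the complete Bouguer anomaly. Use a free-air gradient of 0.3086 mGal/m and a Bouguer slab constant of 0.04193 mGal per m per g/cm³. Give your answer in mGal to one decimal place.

176.5

Free-air correction = 0.3086 × 1439.3 = 444.17 mGal
Free-air anomaly = 978176.62 − 978332.93 + (444.17) = 287.86 mGal
Bouguer slab correction = 0.04193 × 1.89 × 1439.3 = 114.06 mGal
Simple Bouguer anomaly = 287.86 − (114.06) = 173.80 mGal
Complete Bouguer anomaly = 173.80 + 2.70 = 176.50 mGal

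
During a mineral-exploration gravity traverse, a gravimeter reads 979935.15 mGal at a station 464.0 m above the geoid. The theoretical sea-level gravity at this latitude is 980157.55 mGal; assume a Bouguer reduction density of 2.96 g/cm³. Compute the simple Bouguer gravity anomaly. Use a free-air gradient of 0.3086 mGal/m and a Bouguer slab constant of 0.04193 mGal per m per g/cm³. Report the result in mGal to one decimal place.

Free-air correction = 0.3086 × 464.0 = 143.19 mGal
Free-air anomaly = 979935.15 − 980157.55 + (143.19) = -79.21 mGal
Bouguer slab correction = 0.04193 × 2.96 × 464.0 = 57.59 mGal
Simple Bouguer anomaly = -79.21 − (57.59) = -136.80 mGal

-136.8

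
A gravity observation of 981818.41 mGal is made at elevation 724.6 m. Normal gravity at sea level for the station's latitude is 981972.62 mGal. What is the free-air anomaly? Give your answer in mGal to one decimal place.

Free-air correction = 0.3086 × 724.6 = 223.61 mGal
Free-air anomaly = 981818.41 − 981972.62 + (223.61) = 69.40 mGal

69.4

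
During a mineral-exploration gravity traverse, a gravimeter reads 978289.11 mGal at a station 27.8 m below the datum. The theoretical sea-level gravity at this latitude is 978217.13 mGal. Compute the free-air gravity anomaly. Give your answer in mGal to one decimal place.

Free-air correction = 0.3086 × -27.8 = -8.58 mGal
Free-air anomaly = 978289.11 − 978217.13 + (-8.58) = 63.40 mGal

63.4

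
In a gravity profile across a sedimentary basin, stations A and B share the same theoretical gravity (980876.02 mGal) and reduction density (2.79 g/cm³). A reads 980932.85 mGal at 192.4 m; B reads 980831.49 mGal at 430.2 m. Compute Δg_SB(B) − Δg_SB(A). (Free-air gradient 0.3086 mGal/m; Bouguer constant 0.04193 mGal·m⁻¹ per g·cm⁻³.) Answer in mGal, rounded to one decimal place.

Δg_SB(A) = 980932.85 − 980876.02 + 0.3086×192.4 − 0.04193×2.79×192.4 = 93.70 mGal
Δg_SB(B) = 980831.49 − 980876.02 + 0.3086×430.2 − 0.04193×2.79×430.2 = 37.90 mGal
Difference = 37.90 − (93.70) = -55.80 mGal

-55.8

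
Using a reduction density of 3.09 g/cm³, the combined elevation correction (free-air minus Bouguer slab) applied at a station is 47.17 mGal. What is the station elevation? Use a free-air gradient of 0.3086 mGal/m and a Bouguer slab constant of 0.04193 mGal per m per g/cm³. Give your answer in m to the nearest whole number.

263

Combined gradient = 0.3086 − 0.04193 × 3.09 = 0.1790363 mGal/m
h = 47.17 / 0.1790363 = 263.47 m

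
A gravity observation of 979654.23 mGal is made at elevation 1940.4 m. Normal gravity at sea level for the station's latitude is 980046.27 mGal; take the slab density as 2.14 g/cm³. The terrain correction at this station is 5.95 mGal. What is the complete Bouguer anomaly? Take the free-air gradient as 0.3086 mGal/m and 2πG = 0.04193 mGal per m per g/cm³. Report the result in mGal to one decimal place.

Free-air correction = 0.3086 × 1940.4 = 598.81 mGal
Free-air anomaly = 979654.23 − 980046.27 + (598.81) = 206.77 mGal
Bouguer slab correction = 0.04193 × 2.14 × 1940.4 = 174.11 mGal
Simple Bouguer anomaly = 206.77 − (174.11) = 32.66 mGal
Complete Bouguer anomaly = 32.66 + 5.95 = 38.61 mGal

38.6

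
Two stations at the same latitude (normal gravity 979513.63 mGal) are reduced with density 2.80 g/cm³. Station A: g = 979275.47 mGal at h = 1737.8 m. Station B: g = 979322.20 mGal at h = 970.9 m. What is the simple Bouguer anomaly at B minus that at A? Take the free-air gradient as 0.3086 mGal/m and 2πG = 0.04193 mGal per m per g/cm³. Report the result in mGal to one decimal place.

-99.9

Δg_SB(A) = 979275.47 − 979513.63 + 0.3086×1737.8 − 0.04193×2.80×1737.8 = 94.10 mGal
Δg_SB(B) = 979322.20 − 979513.63 + 0.3086×970.9 − 0.04193×2.80×970.9 = -5.80 mGal
Difference = -5.80 − (94.10) = -99.90 mGal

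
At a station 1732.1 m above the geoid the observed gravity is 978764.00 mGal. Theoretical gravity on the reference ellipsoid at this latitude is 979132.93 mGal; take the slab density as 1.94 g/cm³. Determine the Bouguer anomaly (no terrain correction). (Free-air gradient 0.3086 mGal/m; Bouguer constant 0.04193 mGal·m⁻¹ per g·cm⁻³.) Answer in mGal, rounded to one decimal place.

Free-air correction = 0.3086 × 1732.1 = 534.53 mGal
Free-air anomaly = 978764.00 − 979132.93 + (534.53) = 165.60 mGal
Bouguer slab correction = 0.04193 × 1.94 × 1732.1 = 140.90 mGal
Simple Bouguer anomaly = 165.60 − (140.90) = 24.70 mGal

24.7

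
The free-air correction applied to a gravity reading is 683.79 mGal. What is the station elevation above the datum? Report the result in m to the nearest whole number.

h = 683.79 / 0.3086 = 2215.78 m

2216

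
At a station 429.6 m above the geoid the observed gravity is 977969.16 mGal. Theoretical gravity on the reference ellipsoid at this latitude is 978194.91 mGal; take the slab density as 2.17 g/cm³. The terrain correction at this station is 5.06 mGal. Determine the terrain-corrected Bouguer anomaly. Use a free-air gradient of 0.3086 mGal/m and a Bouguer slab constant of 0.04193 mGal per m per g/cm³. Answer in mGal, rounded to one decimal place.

Free-air correction = 0.3086 × 429.6 = 132.57 mGal
Free-air anomaly = 977969.16 − 978194.91 + (132.57) = -93.18 mGal
Bouguer slab correction = 0.04193 × 2.17 × 429.6 = 39.09 mGal
Simple Bouguer anomaly = -93.18 − (39.09) = -132.27 mGal
Complete Bouguer anomaly = -132.27 + 5.06 = -127.21 mGal

-127.2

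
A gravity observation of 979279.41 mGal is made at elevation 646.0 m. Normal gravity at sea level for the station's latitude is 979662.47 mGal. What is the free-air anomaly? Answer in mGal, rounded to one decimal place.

-183.7

Free-air correction = 0.3086 × 646.0 = 199.36 mGal
Free-air anomaly = 979279.41 − 979662.47 + (199.36) = -183.70 mGal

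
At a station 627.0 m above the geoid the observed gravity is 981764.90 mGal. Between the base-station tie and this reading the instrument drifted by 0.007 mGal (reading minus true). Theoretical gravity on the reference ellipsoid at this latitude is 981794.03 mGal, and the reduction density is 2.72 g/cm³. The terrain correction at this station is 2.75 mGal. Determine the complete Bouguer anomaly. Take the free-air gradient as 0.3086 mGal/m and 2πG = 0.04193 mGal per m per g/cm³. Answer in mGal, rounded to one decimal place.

Drift-corrected reading = 981764.90 − (0.007) = 981764.893 mGal
Free-air correction = 0.3086 × 627.0 = 193.49 mGal
Free-air anomaly = 981764.893 − 981794.03 + (193.49) = 164.353 mGal
Bouguer slab correction = 0.04193 × 2.72 × 627.0 = 71.51 mGal
Simple Bouguer anomaly = 164.353 − (71.51) = 92.843 mGal
Complete Bouguer anomaly = 92.843 + 2.75 = 95.593 mGal

95.6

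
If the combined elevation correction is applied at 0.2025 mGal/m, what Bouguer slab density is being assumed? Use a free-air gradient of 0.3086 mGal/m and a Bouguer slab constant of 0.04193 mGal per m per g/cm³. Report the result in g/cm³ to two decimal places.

0.2025 = 0.3086 − 0.04193 × ρ
ρ = (0.3086 − 0.2025) / 0.04193 = 2.53 g/cm³

2.53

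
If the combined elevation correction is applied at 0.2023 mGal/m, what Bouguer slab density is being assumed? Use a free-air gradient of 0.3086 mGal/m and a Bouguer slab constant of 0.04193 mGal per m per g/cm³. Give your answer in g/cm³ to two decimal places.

2.54

0.2023 = 0.3086 − 0.04193 × ρ
ρ = (0.3086 − 0.2023) / 0.04193 = 2.54 g/cm³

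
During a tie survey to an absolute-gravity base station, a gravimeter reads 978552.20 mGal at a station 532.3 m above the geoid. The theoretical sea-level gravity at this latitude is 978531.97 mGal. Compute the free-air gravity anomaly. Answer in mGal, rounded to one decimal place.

184.5

Free-air correction = 0.3086 × 532.3 = 164.27 mGal
Free-air anomaly = 978552.20 − 978531.97 + (164.27) = 184.50 mGal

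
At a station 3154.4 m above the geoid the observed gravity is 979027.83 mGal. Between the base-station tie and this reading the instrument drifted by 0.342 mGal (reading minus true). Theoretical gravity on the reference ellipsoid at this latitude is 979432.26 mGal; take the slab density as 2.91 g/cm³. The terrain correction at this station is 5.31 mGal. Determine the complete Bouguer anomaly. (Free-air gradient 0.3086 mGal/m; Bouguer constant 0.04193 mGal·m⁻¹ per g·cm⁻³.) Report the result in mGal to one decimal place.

Drift-corrected reading = 979027.83 − (0.342) = 979027.488 mGal
Free-air correction = 0.3086 × 3154.4 = 973.45 mGal
Free-air anomaly = 979027.488 − 979432.26 + (973.45) = 568.678 mGal
Bouguer slab correction = 0.04193 × 2.91 × 3154.4 = 384.89 mGal
Simple Bouguer anomaly = 568.678 − (384.89) = 183.788 mGal
Complete Bouguer anomaly = 183.788 + 5.31 = 189.098 mGal

189.1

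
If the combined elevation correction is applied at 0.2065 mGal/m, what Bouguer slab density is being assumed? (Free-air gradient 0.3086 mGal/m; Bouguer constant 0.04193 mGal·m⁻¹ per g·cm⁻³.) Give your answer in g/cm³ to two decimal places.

0.2065 = 0.3086 − 0.04193 × ρ
ρ = (0.3086 − 0.2065) / 0.04193 = 2.44 g/cm³

2.44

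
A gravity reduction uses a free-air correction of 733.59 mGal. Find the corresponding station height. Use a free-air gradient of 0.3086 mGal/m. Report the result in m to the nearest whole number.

2377

h = 733.59 / 0.3086 = 2377.15 m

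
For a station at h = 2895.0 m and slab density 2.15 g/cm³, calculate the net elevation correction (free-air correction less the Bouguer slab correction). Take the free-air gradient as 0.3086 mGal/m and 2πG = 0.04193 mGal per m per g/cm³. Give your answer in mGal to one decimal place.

632.4

Combined gradient = 0.3086 − 0.04193 × 2.15 = 0.2184505 mGal/m
Combined elevation correction = 0.2184505 × 2895.0 = 632.4 mGal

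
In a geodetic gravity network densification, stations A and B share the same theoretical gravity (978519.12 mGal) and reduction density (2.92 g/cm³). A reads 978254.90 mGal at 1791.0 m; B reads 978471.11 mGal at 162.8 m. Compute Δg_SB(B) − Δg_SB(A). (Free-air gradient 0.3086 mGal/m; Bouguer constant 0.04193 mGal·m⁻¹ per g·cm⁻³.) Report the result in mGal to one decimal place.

Δg_SB(A) = 978254.90 − 978519.12 + 0.3086×1791.0 − 0.04193×2.92×1791.0 = 69.20 mGal
Δg_SB(B) = 978471.11 − 978519.12 + 0.3086×162.8 − 0.04193×2.92×162.8 = -17.70 mGal
Difference = -17.70 − (69.20) = -86.90 mGal

-86.9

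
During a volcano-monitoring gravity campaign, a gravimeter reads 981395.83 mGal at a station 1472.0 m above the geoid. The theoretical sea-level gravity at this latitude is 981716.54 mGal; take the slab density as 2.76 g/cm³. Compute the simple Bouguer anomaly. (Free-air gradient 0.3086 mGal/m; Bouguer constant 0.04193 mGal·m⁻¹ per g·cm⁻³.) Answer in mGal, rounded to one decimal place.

-36.8

Free-air correction = 0.3086 × 1472.0 = 454.26 mGal
Free-air anomaly = 981395.83 − 981716.54 + (454.26) = 133.55 mGal
Bouguer slab correction = 0.04193 × 2.76 × 1472.0 = 170.35 mGal
Simple Bouguer anomaly = 133.55 − (170.35) = -36.80 mGal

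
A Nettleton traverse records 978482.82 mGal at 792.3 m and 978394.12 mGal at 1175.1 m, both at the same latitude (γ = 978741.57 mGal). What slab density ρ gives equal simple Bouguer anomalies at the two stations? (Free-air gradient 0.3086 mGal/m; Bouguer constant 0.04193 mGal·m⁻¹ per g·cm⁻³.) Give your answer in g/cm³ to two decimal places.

1.83

Δg_obs = 978394.12 − 978482.82 = -88.70 mGal over Δh = 1175.1 − 792.3 = 382.8 m
Equal Bouguer anomalies ⇒ Δg_obs + (0.3086 − 0.04193ρ)·Δh = 0
0.3086 − 0.04193ρ = −Δg_obs/Δh = 0.23171
ρ = (0.3086 − 0.23171) / 0.04193 = 1.83 g/cm³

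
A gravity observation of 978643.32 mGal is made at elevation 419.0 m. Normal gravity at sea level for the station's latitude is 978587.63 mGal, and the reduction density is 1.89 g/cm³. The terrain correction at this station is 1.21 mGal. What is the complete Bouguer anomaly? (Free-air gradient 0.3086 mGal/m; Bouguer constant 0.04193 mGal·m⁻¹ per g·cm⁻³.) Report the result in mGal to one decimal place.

Free-air correction = 0.3086 × 419.0 = 129.30 mGal
Free-air anomaly = 978643.32 − 978587.63 + (129.30) = 184.99 mGal
Bouguer slab correction = 0.04193 × 1.89 × 419.0 = 33.20 mGal
Simple Bouguer anomaly = 184.99 − (33.20) = 151.79 mGal
Complete Bouguer anomaly = 151.79 + 1.21 = 153.00 mGal

153.0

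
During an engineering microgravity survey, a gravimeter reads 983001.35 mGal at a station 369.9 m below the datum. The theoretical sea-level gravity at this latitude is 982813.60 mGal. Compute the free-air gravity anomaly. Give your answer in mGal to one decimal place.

73.6

Free-air correction = 0.3086 × -369.9 = -114.15 mGal
Free-air anomaly = 983001.35 − 982813.60 + (-114.15) = 73.60 mGal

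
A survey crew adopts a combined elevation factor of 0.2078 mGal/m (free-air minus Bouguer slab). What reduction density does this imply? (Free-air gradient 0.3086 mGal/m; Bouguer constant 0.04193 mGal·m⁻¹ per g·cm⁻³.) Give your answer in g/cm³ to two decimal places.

2.40

0.2078 = 0.3086 − 0.04193 × ρ
ρ = (0.3086 − 0.2078) / 0.04193 = 2.40 g/cm³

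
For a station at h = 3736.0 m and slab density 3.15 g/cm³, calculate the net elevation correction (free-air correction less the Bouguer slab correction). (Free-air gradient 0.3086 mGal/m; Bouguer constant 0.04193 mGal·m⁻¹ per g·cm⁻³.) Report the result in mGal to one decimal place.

659.5

Combined gradient = 0.3086 − 0.04193 × 3.15 = 0.1765205 mGal/m
Combined elevation correction = 0.1765205 × 3736.0 = 659.5 mGal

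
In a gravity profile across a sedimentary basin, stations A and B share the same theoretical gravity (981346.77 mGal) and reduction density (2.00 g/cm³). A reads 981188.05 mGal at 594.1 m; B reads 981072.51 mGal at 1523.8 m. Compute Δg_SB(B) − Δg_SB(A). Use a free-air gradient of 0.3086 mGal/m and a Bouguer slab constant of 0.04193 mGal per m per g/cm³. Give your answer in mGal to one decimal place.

93.4

Δg_SB(A) = 981188.05 − 981346.77 + 0.3086×594.1 − 0.04193×2.00×594.1 = -25.20 mGal
Δg_SB(B) = 981072.51 − 981346.77 + 0.3086×1523.8 − 0.04193×2.00×1523.8 = 68.20 mGal
Difference = 68.20 − (-25.20) = 93.40 mGal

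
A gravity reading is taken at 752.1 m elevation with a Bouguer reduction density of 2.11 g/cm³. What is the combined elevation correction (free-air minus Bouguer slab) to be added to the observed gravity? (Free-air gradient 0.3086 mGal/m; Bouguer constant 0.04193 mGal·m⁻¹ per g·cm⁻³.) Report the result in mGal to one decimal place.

Combined gradient = 0.3086 − 0.04193 × 2.11 = 0.2201277 mGal/m
Combined elevation correction = 0.2201277 × 752.1 = 165.6 mGal

165.6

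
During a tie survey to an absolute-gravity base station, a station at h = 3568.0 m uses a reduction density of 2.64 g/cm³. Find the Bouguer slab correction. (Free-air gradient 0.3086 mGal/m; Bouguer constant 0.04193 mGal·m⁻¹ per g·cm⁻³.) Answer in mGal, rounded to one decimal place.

395.0

Bouguer slab correction = 0.04193 × 2.64 × 3568.0 = 395.0 mGal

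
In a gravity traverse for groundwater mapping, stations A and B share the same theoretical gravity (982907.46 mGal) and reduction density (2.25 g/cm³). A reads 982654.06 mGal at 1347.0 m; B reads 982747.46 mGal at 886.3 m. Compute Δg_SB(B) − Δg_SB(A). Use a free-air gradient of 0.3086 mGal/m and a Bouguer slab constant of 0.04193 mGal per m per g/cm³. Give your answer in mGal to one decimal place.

Δg_SB(A) = 982654.06 − 982907.46 + 0.3086×1347.0 − 0.04193×2.25×1347.0 = 35.20 mGal
Δg_SB(B) = 982747.46 − 982907.46 + 0.3086×886.3 − 0.04193×2.25×886.3 = 29.90 mGal
Difference = 29.90 − (35.20) = -5.30 mGal

-5.3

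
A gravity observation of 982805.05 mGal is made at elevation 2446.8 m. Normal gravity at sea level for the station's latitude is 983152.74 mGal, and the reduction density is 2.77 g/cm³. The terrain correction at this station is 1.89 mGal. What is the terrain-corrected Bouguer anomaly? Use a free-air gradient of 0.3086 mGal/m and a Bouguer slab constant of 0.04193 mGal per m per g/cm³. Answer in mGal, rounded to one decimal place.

Free-air correction = 0.3086 × 2446.8 = 755.08 mGal
Free-air anomaly = 982805.05 − 983152.74 + (755.08) = 407.39 mGal
Bouguer slab correction = 0.04193 × 2.77 × 2446.8 = 284.19 mGal
Simple Bouguer anomaly = 407.39 − (284.19) = 123.20 mGal
Complete Bouguer anomaly = 123.20 + 1.89 = 125.09 mGal

125.1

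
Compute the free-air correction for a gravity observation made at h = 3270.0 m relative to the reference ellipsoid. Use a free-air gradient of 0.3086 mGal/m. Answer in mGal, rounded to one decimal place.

Free-air correction = 0.3086 × 3270.0 = 1009.1 mGal

1009.1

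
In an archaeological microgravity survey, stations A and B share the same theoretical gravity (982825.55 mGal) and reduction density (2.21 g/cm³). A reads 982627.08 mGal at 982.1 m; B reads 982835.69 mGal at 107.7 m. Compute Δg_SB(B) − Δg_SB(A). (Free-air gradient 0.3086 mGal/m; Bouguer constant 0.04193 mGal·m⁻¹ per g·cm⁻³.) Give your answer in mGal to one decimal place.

Δg_SB(A) = 982627.08 − 982825.55 + 0.3086×982.1 − 0.04193×2.21×982.1 = 13.60 mGal
Δg_SB(B) = 982835.69 − 982825.55 + 0.3086×107.7 − 0.04193×2.21×107.7 = 33.40 mGal
Difference = 33.40 − (13.60) = 19.80 mGal

19.8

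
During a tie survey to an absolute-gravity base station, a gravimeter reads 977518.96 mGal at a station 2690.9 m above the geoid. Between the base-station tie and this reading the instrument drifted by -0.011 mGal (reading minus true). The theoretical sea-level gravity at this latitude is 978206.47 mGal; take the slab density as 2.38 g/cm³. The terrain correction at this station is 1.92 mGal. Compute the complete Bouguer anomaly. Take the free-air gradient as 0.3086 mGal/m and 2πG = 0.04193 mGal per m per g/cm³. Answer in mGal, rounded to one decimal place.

Drift-corrected reading = 977518.96 − (-0.011) = 977518.971 mGal
Free-air correction = 0.3086 × 2690.9 = 830.41 mGal
Free-air anomaly = 977518.971 − 978206.47 + (830.41) = 142.911 mGal
Bouguer slab correction = 0.04193 × 2.38 × 2690.9 = 268.53 mGal
Simple Bouguer anomaly = 142.911 − (268.53) = -125.619 mGal
Complete Bouguer anomaly = -125.619 + 1.92 = -123.699 mGal

-123.7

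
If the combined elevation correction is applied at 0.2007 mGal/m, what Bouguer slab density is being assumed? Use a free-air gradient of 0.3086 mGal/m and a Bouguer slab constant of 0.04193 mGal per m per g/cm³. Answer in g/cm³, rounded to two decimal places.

2.57

0.2007 = 0.3086 − 0.04193 × ρ
ρ = (0.3086 − 0.2007) / 0.04193 = 2.57 g/cm³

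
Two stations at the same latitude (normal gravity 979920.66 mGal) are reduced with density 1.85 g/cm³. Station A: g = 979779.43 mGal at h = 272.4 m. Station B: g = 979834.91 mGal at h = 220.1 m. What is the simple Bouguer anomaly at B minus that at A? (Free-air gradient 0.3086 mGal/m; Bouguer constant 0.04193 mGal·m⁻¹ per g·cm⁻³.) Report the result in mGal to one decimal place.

Δg_SB(A) = 979779.43 − 979920.66 + 0.3086×272.4 − 0.04193×1.85×272.4 = -78.30 mGal
Δg_SB(B) = 979834.91 − 979920.66 + 0.3086×220.1 − 0.04193×1.85×220.1 = -34.90 mGal
Difference = -34.90 − (-78.30) = 43.40 mGal

43.4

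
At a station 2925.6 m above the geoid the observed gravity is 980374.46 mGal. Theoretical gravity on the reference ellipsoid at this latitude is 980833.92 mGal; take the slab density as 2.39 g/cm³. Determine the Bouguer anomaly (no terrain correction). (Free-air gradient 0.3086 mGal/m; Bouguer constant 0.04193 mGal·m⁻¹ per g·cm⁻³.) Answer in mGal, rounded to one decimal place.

Free-air correction = 0.3086 × 2925.6 = 902.84 mGal
Free-air anomaly = 980374.46 − 980833.92 + (902.84) = 443.38 mGal
Bouguer slab correction = 0.04193 × 2.39 × 2925.6 = 293.18 mGal
Simple Bouguer anomaly = 443.38 − (293.18) = 150.20 mGal

150.2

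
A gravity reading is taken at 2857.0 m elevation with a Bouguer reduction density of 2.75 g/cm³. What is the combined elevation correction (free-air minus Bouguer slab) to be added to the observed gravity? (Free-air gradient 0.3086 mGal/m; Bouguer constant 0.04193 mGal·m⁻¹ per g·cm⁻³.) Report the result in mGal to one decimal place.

552.2

Combined gradient = 0.3086 − 0.04193 × 2.75 = 0.1932925 mGal/m
Combined elevation correction = 0.1932925 × 2857.0 = 552.2 mGal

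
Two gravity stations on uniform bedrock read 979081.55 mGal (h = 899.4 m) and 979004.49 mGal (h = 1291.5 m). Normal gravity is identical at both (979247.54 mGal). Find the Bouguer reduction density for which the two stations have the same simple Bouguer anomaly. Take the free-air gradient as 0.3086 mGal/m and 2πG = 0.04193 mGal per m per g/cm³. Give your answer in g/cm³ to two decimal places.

Δg_obs = 979004.49 − 979081.55 = -77.06 mGal over Δh = 1291.5 − 899.4 = 392.1 m
Equal Bouguer anomalies ⇒ Δg_obs + (0.3086 − 0.04193ρ)·Δh = 0
0.3086 − 0.04193ρ = −Δg_obs/Δh = 0.19653
ρ = (0.3086 − 0.19653) / 0.04193 = 2.67 g/cm³

2.67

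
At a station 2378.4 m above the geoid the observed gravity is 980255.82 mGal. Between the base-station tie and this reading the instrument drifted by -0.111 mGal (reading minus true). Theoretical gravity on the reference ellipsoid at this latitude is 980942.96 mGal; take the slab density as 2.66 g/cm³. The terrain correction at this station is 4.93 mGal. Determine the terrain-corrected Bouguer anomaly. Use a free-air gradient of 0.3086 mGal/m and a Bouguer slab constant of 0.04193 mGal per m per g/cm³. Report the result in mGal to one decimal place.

Drift-corrected reading = 980255.82 − (-0.111) = 980255.931 mGal
Free-air correction = 0.3086 × 2378.4 = 733.97 mGal
Free-air anomaly = 980255.931 − 980942.96 + (733.97) = 46.941 mGal
Bouguer slab correction = 0.04193 × 2.66 × 2378.4 = 265.27 mGal
Simple Bouguer anomaly = 46.941 − (265.27) = -218.329 mGal
Complete Bouguer anomaly = -218.329 + 4.93 = -213.399 mGal

-213.4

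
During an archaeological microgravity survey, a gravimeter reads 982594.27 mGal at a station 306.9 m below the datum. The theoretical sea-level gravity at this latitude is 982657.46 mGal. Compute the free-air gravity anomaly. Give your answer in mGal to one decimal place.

Free-air correction = 0.3086 × -306.9 = -94.71 mGal
Free-air anomaly = 982594.27 − 982657.46 + (-94.71) = -157.90 mGal

-157.9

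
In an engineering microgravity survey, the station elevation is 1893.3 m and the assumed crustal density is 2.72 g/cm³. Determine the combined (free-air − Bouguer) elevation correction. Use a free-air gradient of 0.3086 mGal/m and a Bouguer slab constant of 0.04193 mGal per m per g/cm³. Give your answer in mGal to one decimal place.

368.3

Combined gradient = 0.3086 − 0.04193 × 2.72 = 0.1945504 mGal/m
Combined elevation correction = 0.1945504 × 1893.3 = 368.3 mGal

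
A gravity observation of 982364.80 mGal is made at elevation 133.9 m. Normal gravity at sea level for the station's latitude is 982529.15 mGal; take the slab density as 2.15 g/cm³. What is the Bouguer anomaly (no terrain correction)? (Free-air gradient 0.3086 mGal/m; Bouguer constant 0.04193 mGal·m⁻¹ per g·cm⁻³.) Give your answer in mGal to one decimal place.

-135.1

Free-air correction = 0.3086 × 133.9 = 41.32 mGal
Free-air anomaly = 982364.80 − 982529.15 + (41.32) = -123.03 mGal
Bouguer slab correction = 0.04193 × 2.15 × 133.9 = 12.07 mGal
Simple Bouguer anomaly = -123.03 − (12.07) = -135.10 mGal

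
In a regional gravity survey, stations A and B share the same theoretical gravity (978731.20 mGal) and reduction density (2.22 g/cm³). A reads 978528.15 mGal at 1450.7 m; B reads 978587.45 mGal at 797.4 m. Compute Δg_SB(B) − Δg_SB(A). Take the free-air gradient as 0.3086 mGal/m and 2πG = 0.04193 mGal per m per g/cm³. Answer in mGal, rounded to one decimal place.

-81.5

Δg_SB(A) = 978528.15 − 978731.20 + 0.3086×1450.7 − 0.04193×2.22×1450.7 = 109.60 mGal
Δg_SB(B) = 978587.45 − 978731.20 + 0.3086×797.4 − 0.04193×2.22×797.4 = 28.10 mGal
Difference = 28.10 − (109.60) = -81.50 mGal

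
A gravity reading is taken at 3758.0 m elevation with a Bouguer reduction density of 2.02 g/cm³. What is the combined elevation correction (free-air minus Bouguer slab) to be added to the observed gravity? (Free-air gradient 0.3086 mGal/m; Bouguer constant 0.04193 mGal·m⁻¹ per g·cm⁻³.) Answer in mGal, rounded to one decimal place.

841.4

Combined gradient = 0.3086 − 0.04193 × 2.02 = 0.2239014 mGal/m
Combined elevation correction = 0.2239014 × 3758.0 = 841.4 mGal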